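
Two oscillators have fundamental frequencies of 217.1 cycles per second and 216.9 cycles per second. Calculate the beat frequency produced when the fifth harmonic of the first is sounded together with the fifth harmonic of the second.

1.0 Hz

Fifth harmonic of the first: 5·217.1 = 1085.5 Hz.
Fifth harmonic of the second: 5·216.9 = 1084.5 Hz.
f_beat = |1085.5 − 1084.5| = 1.0 Hz.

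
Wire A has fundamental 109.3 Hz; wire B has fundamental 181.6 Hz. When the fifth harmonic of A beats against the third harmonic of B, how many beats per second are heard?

1.7 Hz

Fifth harmonic of the first: 5·109.3 = 546.5 Hz.
Third harmonic of the second: 3·181.6 = 544.8 Hz.
f_beat = |546.5 − 544.8| = 1.7 Hz.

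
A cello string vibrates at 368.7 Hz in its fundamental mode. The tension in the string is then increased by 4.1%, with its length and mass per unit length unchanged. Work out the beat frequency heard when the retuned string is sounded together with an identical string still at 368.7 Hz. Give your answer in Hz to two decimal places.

7.48 Hz

For a string, f ∝ √T, so the new frequency is 368.7·√1.041 = 376.1824 Hz.
f_beat = |376.1824 − 368.7| = 7.48 Hz.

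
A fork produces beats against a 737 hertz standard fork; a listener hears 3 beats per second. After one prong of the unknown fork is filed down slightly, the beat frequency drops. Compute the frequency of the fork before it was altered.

734 Hz

|f − 737| = 3, so the fork was at either 734 Hz or 740 Hz.
Filing a prong removes mass and raises the fork's frequency; the adjustment raises the fork's frequency.
The beat rate fell, so the adjustment moved the fork toward 737 Hz — it must have started below the reference.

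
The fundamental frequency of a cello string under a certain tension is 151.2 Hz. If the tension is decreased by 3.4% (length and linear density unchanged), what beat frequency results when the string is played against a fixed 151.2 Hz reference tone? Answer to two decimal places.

2.59 Hz

For a string, f ∝ √T, so the new frequency is 151.2·√0.966 = 148.6074 Hz.
f_beat = |148.6074 − 151.2| = 2.59 Hz.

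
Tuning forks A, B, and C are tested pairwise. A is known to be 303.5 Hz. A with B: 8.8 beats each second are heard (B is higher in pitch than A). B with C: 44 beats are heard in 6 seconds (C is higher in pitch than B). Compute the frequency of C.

B is above A, so f_B = 303.5 + 8.8 = 312.3 Hz.
B–C: Beat frequency = 44/6 = 7.3333 Hz.
C is above B, so f_C = 312.3 + 7.3333 = 319.6333 Hz.

319.6333 Hz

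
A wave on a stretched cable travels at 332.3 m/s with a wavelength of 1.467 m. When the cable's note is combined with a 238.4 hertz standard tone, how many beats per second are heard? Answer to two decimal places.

Source frequency f = v/λ = 332.3/1.467 = 226.5167 Hz.
f_beat = |226.5167 − 238.4| = 11.88 Hz.

11.88 Hz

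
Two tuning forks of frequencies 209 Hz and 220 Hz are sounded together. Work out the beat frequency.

11 Hz

The beat frequency equals the magnitude of the frequency difference.
|209 − 220| = 11 Hz.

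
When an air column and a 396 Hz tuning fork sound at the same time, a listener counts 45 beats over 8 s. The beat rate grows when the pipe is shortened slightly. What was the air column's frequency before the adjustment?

401.625 Hz

Beat frequency = 45/8 = 5.625 Hz.
|f − 396| = 5.625, so the air column was at either 390.375 Hz or 401.625 Hz.
A shorter pipe has a higher fundamental; the adjustment raises the air column's frequency.
The beat rate rose, so the adjustment moved the air column further from 396 Hz — it was already above the reference.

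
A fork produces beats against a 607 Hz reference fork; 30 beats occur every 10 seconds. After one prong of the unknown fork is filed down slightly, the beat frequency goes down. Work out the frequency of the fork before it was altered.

604 Hz

Beat frequency = 30/10 = 3 Hz.
|f − 607| = 3, so the fork was at either 604 Hz or 610 Hz.
Filing a prong removes mass and raises the fork's frequency; the adjustment raises the fork's frequency.
The beat rate fell, so the adjustment moved the fork toward 607 Hz — it must have started below the reference.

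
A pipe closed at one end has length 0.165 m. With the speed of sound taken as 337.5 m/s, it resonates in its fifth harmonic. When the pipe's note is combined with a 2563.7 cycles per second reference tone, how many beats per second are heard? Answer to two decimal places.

6.88 Hz

Closed pipe (odd harmonics): f_n = n·v/(4L) = 5·337.5/(4·0.165) = 2556.8182 Hz.
f_beat = |2556.8182 − 2563.7| = 6.88 Hz.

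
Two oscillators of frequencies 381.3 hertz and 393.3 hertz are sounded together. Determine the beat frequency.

The beat frequency equals the magnitude of the frequency difference.
|381.3 − 393.3| = 12 Hz.

12 Hz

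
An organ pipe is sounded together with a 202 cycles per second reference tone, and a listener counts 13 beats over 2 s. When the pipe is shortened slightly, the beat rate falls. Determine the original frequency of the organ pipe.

195.5 Hz

Beat frequency = 13/2 = 6.5 Hz.
|f − 202| = 6.5, so the organ pipe was at either 195.5 Hz or 208.5 Hz.
A shorter pipe has a higher fundamental; the adjustment raises the organ pipe's frequency.
The beat rate fell, so the adjustment moved the organ pipe toward 202 Hz — it must have started below the reference.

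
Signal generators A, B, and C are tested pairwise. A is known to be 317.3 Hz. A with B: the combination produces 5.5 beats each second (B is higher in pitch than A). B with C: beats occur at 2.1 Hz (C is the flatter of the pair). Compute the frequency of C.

B is above A, so f_B = 317.3 + 5.5 = 322.8 Hz.
C is below B, so f_C = 322.8 − 2.1 = 320.7 Hz.

320.7 Hz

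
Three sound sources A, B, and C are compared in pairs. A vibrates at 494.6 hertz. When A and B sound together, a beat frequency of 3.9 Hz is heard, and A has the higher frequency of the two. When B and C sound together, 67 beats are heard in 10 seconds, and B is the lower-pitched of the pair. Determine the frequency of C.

B is below A, so f_B = 494.6 − 3.9 = 490.7 Hz.
B–C: Beat frequency = 67/10 = 6.7 Hz.
C is above B, so f_C = 490.7 + 6.7 = 497.4 Hz.

497.4 Hz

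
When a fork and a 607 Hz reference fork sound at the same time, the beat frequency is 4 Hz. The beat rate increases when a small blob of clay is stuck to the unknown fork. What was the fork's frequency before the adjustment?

|f − 607| = 4, so the fork was at either 603 Hz or 611 Hz.
Adding mass to a fork lowers its frequency; the adjustment lowers the fork's frequency.
The beat rate rose, so the adjustment moved the fork further from 607 Hz — it was already below the reference.

603 Hz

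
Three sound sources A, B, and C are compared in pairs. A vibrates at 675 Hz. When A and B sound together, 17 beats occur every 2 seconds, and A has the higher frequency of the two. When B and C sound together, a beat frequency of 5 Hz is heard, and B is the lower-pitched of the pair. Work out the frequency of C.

671.5 Hz

A–B: Beat frequency = 17/2 = 8.5 Hz.
B is below A, so f_B = 675 − 8.5 = 666.5 Hz.
C is above B, so f_C = 666.5 + 5 = 671.5 Hz.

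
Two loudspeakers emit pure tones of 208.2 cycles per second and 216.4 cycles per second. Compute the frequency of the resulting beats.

8.2 Hz

The beat frequency equals the magnitude of the frequency difference.
|208.2 − 216.4| = 8.2 Hz.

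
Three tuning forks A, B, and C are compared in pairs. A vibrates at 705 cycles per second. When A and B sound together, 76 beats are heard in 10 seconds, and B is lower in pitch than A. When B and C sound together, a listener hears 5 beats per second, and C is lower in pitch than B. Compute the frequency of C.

692.4 Hz

A–B: Beat frequency = 76/10 = 7.6 Hz.
B is below A, so f_B = 705 − 7.6 = 697.4 Hz.
C is below B, so f_C = 697.4 − 5 = 692.4 Hz.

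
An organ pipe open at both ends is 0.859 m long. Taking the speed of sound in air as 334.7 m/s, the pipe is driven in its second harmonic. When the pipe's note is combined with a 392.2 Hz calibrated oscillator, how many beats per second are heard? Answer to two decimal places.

Open pipe: f_n = n·v/(2L) = 2·334.7/(2·0.859) = 389.6391 Hz.
f_beat = |389.6391 − 392.2| = 2.56 Hz.

2.56 Hz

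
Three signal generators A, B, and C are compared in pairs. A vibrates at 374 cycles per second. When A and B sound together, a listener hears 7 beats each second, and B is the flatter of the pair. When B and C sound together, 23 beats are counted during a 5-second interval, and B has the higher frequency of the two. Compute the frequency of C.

362.4 Hz

B is below A, so f_B = 374 − 7 = 367 Hz.
B–C: Beat frequency = 23/5 = 4.6 Hz.
C is below B, so f_C = 367 − 4.6 = 362.4 Hz.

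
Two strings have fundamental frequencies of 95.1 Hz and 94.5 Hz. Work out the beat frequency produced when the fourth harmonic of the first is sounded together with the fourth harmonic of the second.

Fourth harmonic of the first: 4·95.1 = 380.4 Hz.
Fourth harmonic of the second: 4·94.5 = 378.0 Hz.
f_beat = |380.4 − 378.0| = 2.4 Hz.

2.4 Hz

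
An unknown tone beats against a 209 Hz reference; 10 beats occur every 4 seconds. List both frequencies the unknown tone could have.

206.5 Hz or 211.5 Hz

Beat frequency = 10/4 = 2.5 Hz.
|f − 209| = 2.5, so f = 209 ± 2.5.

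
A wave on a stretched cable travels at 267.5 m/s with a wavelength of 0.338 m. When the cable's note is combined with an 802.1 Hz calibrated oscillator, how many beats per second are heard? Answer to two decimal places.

10.68 Hz

Source frequency f = v/λ = 267.5/0.338 = 791.4201 Hz.
f_beat = |791.4201 − 802.1| = 10.68 Hz.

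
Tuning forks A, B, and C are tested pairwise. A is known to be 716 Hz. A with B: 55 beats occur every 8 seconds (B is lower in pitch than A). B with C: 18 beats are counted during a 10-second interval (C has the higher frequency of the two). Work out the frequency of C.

710.925 Hz

A–B: Beat frequency = 55/8 = 6.875 Hz.
B is below A, so f_B = 716 − 6.875 = 709.125 Hz.
B–C: Beat frequency = 18/10 = 1.8 Hz.
C is above B, so f_C = 709.125 + 1.8 = 710.925 Hz.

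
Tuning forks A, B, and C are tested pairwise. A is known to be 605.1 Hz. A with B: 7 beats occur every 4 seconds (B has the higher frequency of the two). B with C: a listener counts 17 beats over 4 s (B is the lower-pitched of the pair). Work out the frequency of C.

611.1 Hz

A–B: Beat frequency = 7/4 = 1.75 Hz.
B is above A, so f_B = 605.1 + 1.75 = 606.85 Hz.
B–C: Beat frequency = 17/4 = 4.25 Hz.
C is above B, so f_C = 606.85 + 4.25 = 611.1 Hz.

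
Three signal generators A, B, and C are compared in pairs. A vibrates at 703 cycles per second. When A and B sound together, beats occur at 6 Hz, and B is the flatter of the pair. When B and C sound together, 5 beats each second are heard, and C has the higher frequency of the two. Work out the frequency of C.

B is below A, so f_B = 703 − 6 = 697 Hz.
C is above B, so f_C = 697 + 5 = 702 Hz.

702 Hz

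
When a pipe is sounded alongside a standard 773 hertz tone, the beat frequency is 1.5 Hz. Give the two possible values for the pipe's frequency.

|f − 773| = 1.5, so f = 773 ± 1.5.

771.5 Hz or 774.5 Hz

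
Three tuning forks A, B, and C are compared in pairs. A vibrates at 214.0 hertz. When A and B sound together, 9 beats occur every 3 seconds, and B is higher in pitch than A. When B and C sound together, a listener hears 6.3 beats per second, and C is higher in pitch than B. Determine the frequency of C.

223.3 Hz

A–B: Beat frequency = 9/3 = 3 Hz.
B is above A, so f_B = 214.0 + 3 = 217 Hz.
C is above B, so f_C = 217 + 6.3 = 223.3 Hz.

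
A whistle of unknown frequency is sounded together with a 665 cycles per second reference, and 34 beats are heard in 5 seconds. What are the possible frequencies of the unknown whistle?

658.2 Hz or 671.8 Hz

Beat frequency = 34/5 = 6.8 Hz.
|f − 665| = 6.8, so f = 665 ± 6.8.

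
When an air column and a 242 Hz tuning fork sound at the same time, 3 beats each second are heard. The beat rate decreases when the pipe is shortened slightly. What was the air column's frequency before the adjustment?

|f − 242| = 3, so the air column was at either 239 Hz or 245 Hz.
A shorter pipe has a higher fundamental; the adjustment raises the air column's frequency.
The beat rate fell, so the adjustment moved the air column toward 242 Hz — it must have started below the reference.

239 Hz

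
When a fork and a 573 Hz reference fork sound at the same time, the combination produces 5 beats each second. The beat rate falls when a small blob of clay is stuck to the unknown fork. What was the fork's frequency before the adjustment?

578 Hz

|f − 573| = 5, so the fork was at either 568 Hz or 578 Hz.
Adding mass to a fork lowers its frequency; the adjustment lowers the fork's frequency.
The beat rate fell, so the adjustment moved the fork toward 573 Hz — it must have started above the reference.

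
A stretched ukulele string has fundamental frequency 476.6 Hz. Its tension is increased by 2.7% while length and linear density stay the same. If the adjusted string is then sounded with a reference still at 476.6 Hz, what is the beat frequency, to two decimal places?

6.39 Hz

For a string, f ∝ √T, so the new frequency is 476.6·√1.027 = 482.9912 Hz.
f_beat = |482.9912 − 476.6| = 6.39 Hz.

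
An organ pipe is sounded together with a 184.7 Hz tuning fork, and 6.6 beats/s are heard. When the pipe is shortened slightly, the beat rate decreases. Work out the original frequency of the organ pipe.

|f − 184.7| = 6.6, so the organ pipe was at either 178.1 Hz or 191.3 Hz.
A shorter pipe has a higher fundamental; the adjustment raises the organ pipe's frequency.
The beat rate fell, so the adjustment moved the organ pipe toward 184.7 Hz — it must have started below the reference.

178.1 Hz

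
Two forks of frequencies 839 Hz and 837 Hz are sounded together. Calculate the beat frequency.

The beat frequency equals the magnitude of the frequency difference.
|839 − 837| = 2 Hz.

2 Hz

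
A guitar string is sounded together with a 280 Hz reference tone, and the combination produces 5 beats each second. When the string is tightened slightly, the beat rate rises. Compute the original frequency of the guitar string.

|f − 280| = 5, so the guitar string was at either 275 Hz or 285 Hz.
Increasing tension raises a string's frequency; the adjustment raises the guitar string's frequency.
The beat rate rose, so the adjustment moved the guitar string further from 280 Hz — it was already above the reference.

285 Hz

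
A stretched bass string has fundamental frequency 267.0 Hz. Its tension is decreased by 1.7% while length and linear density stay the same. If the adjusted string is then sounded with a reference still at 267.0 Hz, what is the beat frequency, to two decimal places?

For a string, f ∝ √T, so the new frequency is 267.0·√0.983 = 264.7208 Hz.
f_beat = |264.7208 − 267.0| = 2.28 Hz.

2.28 Hz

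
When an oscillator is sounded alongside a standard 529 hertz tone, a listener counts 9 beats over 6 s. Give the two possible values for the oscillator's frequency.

527.5 Hz or 530.5 Hz

Beat frequency = 9/6 = 1.5 Hz.
|f − 529| = 1.5, so f = 529 ± 1.5.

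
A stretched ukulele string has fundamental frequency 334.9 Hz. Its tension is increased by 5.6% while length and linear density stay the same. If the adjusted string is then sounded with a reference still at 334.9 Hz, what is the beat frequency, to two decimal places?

For a string, f ∝ √T, so the new frequency is 334.9·√1.056 = 344.1495 Hz.
f_beat = |344.1495 − 334.9| = 9.25 Hz.

9.25 Hz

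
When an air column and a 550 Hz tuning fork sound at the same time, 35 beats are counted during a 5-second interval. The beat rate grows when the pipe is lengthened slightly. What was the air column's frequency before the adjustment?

543 Hz

Beat frequency = 35/5 = 7 Hz.
|f − 550| = 7, so the air column was at either 543 Hz or 557 Hz.
A longer pipe has a lower fundamental; the adjustment lowers the air column's frequency.
The beat rate rose, so the adjustment moved the air column further from 550 Hz — it was already below the reference.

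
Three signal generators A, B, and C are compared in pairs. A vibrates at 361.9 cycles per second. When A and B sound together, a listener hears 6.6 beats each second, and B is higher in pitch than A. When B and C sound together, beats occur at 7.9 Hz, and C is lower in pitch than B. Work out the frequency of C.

B is above A, so f_B = 361.9 + 6.6 = 368.5 Hz.
C is below B, so f_C = 368.5 − 7.9 = 360.6 Hz.

360.6 Hz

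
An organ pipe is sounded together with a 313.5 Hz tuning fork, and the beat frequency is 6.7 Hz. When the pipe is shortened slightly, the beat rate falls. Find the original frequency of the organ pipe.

306.8 Hz

|f − 313.5| = 6.7, so the organ pipe was at either 306.8 Hz or 320.2 Hz.
A shorter pipe has a higher fundamental; the adjustment raises the organ pipe's frequency.
The beat rate fell, so the adjustment moved the organ pipe toward 313.5 Hz — it must have started below the reference.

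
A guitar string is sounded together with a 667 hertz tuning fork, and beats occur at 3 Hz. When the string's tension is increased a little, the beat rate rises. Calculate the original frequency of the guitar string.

|f − 667| = 3, so the guitar string was at either 664 Hz or 670 Hz.
Higher tension means higher frequency; the adjustment raises the guitar string's frequency.
The beat rate rose, so the adjustment moved the guitar string further from 667 Hz — it was already above the reference.

670 Hz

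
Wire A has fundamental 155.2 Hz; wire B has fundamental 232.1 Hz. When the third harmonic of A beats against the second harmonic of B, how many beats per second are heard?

1.4 Hz

Third harmonic of the first: 3·155.2 = 465.6 Hz.
Second harmonic of the second: 2·232.1 = 464.2 Hz.
f_beat = |465.6 − 464.2| = 1.4 Hz.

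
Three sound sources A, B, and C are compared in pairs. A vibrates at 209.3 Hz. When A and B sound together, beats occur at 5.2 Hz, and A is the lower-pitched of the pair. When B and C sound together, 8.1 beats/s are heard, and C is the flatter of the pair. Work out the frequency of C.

B is above A, so f_B = 209.3 + 5.2 = 214.5 Hz.
C is below B, so f_C = 214.5 − 8.1 = 206.4 Hz.

206.4 Hz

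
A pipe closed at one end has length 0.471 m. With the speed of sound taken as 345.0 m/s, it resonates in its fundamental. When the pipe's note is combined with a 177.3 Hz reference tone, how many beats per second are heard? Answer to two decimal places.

Closed pipe (odd harmonics): f_n = n·v/(4L) = 1·345.0/(4·0.471) = 183.1210 Hz.
f_beat = |183.1210 − 177.3| = 5.82 Hz.

5.82 Hz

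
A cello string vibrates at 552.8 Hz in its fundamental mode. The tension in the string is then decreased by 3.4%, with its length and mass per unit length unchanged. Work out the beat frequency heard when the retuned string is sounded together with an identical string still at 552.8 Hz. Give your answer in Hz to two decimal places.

For a string, f ∝ √T, so the new frequency is 552.8·√0.966 = 543.3211 Hz.
f_beat = |543.3211 − 552.8| = 9.48 Hz.

9.48 Hz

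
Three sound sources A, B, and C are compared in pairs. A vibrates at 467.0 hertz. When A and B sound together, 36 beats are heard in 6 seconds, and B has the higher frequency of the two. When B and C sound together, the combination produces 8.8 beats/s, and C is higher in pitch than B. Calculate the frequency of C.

481.8 Hz

A–B: Beat frequency = 36/6 = 6 Hz.
B is above A, so f_B = 467.0 + 6 = 473 Hz.
C is above B, so f_C = 473 + 8.8 = 481.8 Hz.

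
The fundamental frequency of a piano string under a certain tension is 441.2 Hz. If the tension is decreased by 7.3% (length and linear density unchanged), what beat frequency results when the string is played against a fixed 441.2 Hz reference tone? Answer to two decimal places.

16.41 Hz

For a string, f ∝ √T, so the new frequency is 441.2·√0.927 = 424.7911 Hz.
f_beat = |424.7911 − 441.2| = 16.41 Hz.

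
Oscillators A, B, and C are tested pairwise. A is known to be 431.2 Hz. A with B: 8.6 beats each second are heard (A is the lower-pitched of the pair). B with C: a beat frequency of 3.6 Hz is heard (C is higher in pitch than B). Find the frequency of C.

B is above A, so f_B = 431.2 + 8.6 = 439.8 Hz.
C is above B, so f_C = 439.8 + 3.6 = 443.4 Hz.

443.4 Hz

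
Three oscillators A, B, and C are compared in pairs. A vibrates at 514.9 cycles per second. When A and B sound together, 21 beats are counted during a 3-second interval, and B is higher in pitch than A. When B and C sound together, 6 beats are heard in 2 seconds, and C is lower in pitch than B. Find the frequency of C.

A–B: Beat frequency = 21/3 = 7 Hz.
B is above A, so f_B = 514.9 + 7 = 521.9 Hz.
B–C: Beat frequency = 6/2 = 3 Hz.
C is below B, so f_C = 521.9 − 3 = 518.9 Hz.

518.9 Hz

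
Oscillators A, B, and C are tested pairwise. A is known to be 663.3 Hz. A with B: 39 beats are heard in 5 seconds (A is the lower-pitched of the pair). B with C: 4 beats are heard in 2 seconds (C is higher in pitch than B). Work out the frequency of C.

673.1 Hz

A–B: Beat frequency = 39/5 = 7.8 Hz.
B is above A, so f_B = 663.3 + 7.8 = 671.1 Hz.
B–C: Beat frequency = 4/2 = 2 Hz.
C is above B, so f_C = 671.1 + 2 = 673.1 Hz.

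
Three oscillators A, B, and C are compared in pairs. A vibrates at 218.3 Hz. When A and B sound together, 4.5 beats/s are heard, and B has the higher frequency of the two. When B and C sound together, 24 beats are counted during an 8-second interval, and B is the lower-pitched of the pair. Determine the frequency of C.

B is above A, so f_B = 218.3 + 4.5 = 222.8 Hz.
B–C: Beat frequency = 24/8 = 3 Hz.
C is above B, so f_C = 222.8 + 3 = 225.8 Hz.

225.8 Hz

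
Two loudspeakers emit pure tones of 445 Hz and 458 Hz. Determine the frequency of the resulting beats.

f_beat = |f₁ − f₂|.
|445 − 458| = 13 Hz.

13 Hz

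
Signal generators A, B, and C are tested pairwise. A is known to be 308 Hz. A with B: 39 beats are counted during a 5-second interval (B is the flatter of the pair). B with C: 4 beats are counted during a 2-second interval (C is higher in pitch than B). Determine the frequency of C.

A–B: Beat frequency = 39/5 = 7.8 Hz.
B is below A, so f_B = 308 − 7.8 = 300.2 Hz.
B–C: Beat frequency = 4/2 = 2 Hz.
C is above B, so f_C = 300.2 + 2 = 302.2 Hz.

302.2 Hz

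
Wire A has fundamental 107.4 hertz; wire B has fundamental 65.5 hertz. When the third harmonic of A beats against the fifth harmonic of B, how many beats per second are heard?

Third harmonic of the first: 3·107.4 = 322.2 Hz.
Fifth harmonic of the second: 5·65.5 = 327.5 Hz.
f_beat = |322.2 − 327.5| = 5.3 Hz.

5.3 Hz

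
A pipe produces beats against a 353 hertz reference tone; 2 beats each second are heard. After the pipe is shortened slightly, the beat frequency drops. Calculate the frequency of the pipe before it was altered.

351 Hz

|f − 353| = 2, so the pipe was at either 351 Hz or 355 Hz.
A shorter pipe has a higher fundamental; the adjustment raises the pipe's frequency.
The beat rate fell, so the adjustment moved the pipe toward 353 Hz — it must have started below the reference.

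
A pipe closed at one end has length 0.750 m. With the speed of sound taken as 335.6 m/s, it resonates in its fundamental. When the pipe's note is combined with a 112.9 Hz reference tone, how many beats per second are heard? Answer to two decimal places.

1.03 Hz

Closed pipe (odd harmonics): f_n = n·v/(4L) = 1·335.6/(4·0.750) = 111.8667 Hz.
f_beat = |111.8667 − 112.9| = 1.03 Hz.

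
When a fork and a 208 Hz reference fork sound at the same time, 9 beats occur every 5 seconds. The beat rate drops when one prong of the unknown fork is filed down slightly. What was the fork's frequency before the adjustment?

Beat frequency = 9/5 = 1.8 Hz.
|f − 208| = 1.8, so the fork was at either 206.2 Hz or 209.8 Hz.
Filing a prong removes mass and raises the fork's frequency; the adjustment raises the fork's frequency.
The beat rate fell, so the adjustment moved the fork toward 208 Hz — it must have started below the reference.

206.2 Hz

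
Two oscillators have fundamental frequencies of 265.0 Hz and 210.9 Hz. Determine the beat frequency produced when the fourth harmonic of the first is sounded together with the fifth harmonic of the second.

Fourth harmonic of the first: 4·265.0 = 1060.0 Hz.
Fifth harmonic of the second: 5·210.9 = 1054.5 Hz.
f_beat = |1060.0 − 1054.5| = 5.5 Hz.

5.5 Hz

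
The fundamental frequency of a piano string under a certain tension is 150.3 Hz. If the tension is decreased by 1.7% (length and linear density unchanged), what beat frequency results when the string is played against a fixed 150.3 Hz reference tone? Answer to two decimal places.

For a string, f ∝ √T, so the new frequency is 150.3·√0.983 = 149.0170 Hz.
f_beat = |149.0170 − 150.3| = 1.28 Hz.

1.28 Hz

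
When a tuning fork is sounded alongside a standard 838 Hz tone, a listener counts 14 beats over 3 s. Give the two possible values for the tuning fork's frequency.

833.3333 Hz or 842.6667 Hz

Beat frequency = 14/3 = 4.6667 Hz.
|f − 838| = 4.6667, so f = 838 ± 4.6667.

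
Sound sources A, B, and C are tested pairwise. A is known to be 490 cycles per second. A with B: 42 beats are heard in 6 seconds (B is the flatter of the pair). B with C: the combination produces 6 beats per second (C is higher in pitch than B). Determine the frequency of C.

489 Hz

A–B: Beat frequency = 42/6 = 7 Hz.
B is below A, so f_B = 490 − 7 = 483 Hz.
C is above B, so f_C = 483 + 6 = 489 Hz.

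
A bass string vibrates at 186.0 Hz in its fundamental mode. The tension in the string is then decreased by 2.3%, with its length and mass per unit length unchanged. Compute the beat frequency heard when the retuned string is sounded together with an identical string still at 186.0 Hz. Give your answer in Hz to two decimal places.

2.15 Hz

For a string, f ∝ √T, so the new frequency is 186.0·√0.977 = 183.8486 Hz.
f_beat = |183.8486 − 186.0| = 2.15 Hz.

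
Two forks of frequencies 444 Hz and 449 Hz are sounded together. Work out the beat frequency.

The beat frequency equals the magnitude of the frequency difference.
|444 − 449| = 5 Hz.

5 Hz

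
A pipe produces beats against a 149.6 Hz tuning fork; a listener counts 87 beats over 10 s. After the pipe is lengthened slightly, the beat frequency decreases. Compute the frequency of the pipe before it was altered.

Beat frequency = 87/10 = 8.7 Hz.
|f − 149.6| = 8.7, so the pipe was at either 140.9 Hz or 158.3 Hz.
A longer pipe has a lower fundamental; the adjustment lowers the pipe's frequency.
The beat rate fell, so the adjustment moved the pipe toward 149.6 Hz — it must have started above the reference.

158.3 Hz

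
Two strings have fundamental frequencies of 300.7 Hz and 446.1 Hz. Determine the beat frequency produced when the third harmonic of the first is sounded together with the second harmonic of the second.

9.9 Hz

Third harmonic of the first: 3·300.7 = 902.1 Hz.
Second harmonic of the second: 2·446.1 = 892.2 Hz.
f_beat = |902.1 − 892.2| = 9.9 Hz.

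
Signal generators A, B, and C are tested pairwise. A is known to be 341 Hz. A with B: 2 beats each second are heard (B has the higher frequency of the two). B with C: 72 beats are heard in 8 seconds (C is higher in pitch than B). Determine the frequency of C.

B is above A, so f_B = 341 + 2 = 343 Hz.
B–C: Beat frequency = 72/8 = 9 Hz.
C is above B, so f_C = 343 + 9 = 352 Hz.

352 Hz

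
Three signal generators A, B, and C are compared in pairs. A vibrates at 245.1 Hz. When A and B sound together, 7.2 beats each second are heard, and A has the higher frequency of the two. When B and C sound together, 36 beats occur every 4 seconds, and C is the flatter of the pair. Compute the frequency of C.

B is below A, so f_B = 245.1 − 7.2 = 237.9 Hz.
B–C: Beat frequency = 36/4 = 9 Hz.
C is below B, so f_C = 237.9 − 9 = 228.9 Hz.

228.9 Hz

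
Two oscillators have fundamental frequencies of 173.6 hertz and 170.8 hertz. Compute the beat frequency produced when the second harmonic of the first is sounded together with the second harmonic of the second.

Second harmonic of the first: 2·173.6 = 347.2 Hz.
Second harmonic of the second: 2·170.8 = 341.6 Hz.
f_beat = |347.2 − 341.6| = 5.6 Hz.

5.6 Hz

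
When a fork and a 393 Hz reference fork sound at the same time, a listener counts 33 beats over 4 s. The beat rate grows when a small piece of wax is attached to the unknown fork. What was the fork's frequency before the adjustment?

384.75 Hz

Beat frequency = 33/4 = 8.25 Hz.
|f − 393| = 8.25, so the fork was at either 384.75 Hz or 401.25 Hz.
Loading a fork with wax lowers its frequency; the adjustment lowers the fork's frequency.
The beat rate rose, so the adjustment moved the fork further from 393 Hz — it was already below the reference.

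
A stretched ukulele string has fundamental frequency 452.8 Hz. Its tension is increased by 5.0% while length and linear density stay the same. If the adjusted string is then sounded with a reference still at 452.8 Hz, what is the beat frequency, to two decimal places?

For a string, f ∝ √T, so the new frequency is 452.8·√1.050 = 463.9819 Hz.
f_beat = |463.9819 − 452.8| = 11.18 Hz.

11.18 Hz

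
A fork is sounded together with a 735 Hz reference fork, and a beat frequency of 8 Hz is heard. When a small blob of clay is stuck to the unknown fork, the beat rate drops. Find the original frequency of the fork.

|f − 735| = 8, so the fork was at either 727 Hz or 743 Hz.
Adding mass to a fork lowers its frequency; the adjustment lowers the fork's frequency.
The beat rate fell, so the adjustment moved the fork toward 735 Hz — it must have started above the reference.

743 Hz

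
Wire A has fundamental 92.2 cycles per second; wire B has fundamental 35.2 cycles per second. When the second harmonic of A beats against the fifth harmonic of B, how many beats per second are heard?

8.4 Hz

Second harmonic of the first: 2·92.2 = 184.4 Hz.
Fifth harmonic of the second: 5·35.2 = 176.0 Hz.
f_beat = |184.4 − 176.0| = 8.4 Hz.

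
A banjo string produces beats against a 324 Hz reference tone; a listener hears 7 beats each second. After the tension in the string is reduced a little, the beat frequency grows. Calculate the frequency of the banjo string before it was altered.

317 Hz

|f − 324| = 7, so the banjo string was at either 317 Hz or 331 Hz.
Lower tension means lower frequency; the adjustment lowers the banjo string's frequency.
The beat rate rose, so the adjustment moved the banjo string further from 324 Hz — it was already below the reference.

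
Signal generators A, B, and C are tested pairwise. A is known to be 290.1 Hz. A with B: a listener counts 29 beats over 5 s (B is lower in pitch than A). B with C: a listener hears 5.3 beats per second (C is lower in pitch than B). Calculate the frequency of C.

279 Hz

A–B: Beat frequency = 29/5 = 5.8 Hz.
B is below A, so f_B = 290.1 − 5.8 = 284.3 Hz.
C is below B, so f_C = 284.3 − 5.3 = 279 Hz.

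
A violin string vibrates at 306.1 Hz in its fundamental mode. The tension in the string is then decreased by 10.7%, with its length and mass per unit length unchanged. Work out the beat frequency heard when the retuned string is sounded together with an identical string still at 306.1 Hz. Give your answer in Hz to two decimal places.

16.84 Hz

For a string, f ∝ √T, so the new frequency is 306.1·√0.893 = 289.2605 Hz.
f_beat = |289.2605 − 306.1| = 16.84 Hz.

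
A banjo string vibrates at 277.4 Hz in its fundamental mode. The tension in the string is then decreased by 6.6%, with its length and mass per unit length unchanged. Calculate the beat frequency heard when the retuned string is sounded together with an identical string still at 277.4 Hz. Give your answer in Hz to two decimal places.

9.31 Hz

For a string, f ∝ √T, so the new frequency is 277.4·√0.934 = 268.0896 Hz.
f_beat = |268.0896 − 277.4| = 9.31 Hz.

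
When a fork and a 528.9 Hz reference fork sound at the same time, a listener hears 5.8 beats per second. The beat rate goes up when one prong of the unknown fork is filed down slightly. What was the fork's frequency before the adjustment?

|f − 528.9| = 5.8, so the fork was at either 523.1 Hz or 534.7 Hz.
Filing a prong removes mass and raises the fork's frequency; the adjustment raises the fork's frequency.
The beat rate rose, so the adjustment moved the fork further from 528.9 Hz — it was already above the reference.

534.7 Hz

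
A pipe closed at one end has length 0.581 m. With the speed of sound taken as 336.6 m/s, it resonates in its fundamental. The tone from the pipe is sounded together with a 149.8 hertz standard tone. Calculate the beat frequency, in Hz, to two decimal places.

4.96 Hz

Closed pipe (odd harmonics): f_n = n·v/(4L) = 1·336.6/(4·0.581) = 144.8365 Hz.
f_beat = |144.8365 − 149.8| = 4.96 Hz.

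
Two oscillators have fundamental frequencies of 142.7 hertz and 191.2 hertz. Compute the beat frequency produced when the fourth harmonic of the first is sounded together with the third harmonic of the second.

2.8 Hz

Fourth harmonic of the first: 4·142.7 = 570.8 Hz.
Third harmonic of the second: 3·191.2 = 573.6 Hz.
f_beat = |570.8 − 573.6| = 2.8 Hz.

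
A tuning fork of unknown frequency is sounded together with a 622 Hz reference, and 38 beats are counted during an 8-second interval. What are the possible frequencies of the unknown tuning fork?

617.25 Hz or 626.75 Hz

Beat frequency = 38/8 = 4.75 Hz.
|f − 622| = 4.75, so f = 622 ± 4.75.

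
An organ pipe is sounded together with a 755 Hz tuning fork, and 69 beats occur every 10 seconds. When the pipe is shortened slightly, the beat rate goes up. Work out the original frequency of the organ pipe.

761.9 Hz

Beat frequency = 69/10 = 6.9 Hz.
|f − 755| = 6.9, so the organ pipe was at either 748.1 Hz or 761.9 Hz.
A shorter pipe has a higher fundamental; the adjustment raises the organ pipe's frequency.
The beat rate rose, so the adjustment moved the organ pipe further from 755 Hz — it was already above the reference.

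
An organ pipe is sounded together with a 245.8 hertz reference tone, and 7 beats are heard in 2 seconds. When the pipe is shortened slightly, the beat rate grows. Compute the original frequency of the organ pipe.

Beat frequency = 7/2 = 3.5 Hz.
|f − 245.8| = 3.5, so the organ pipe was at either 242.3 Hz or 249.3 Hz.
A shorter pipe has a higher fundamental; the adjustment raises the organ pipe's frequency.
The beat rate rose, so the adjustment moved the organ pipe further from 245.8 Hz — it was already above the reference.

249.3 Hz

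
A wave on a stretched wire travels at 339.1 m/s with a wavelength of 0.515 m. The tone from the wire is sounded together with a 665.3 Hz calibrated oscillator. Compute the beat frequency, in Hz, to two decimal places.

Source frequency f = v/λ = 339.1/0.515 = 658.4466 Hz.
f_beat = |658.4466 − 665.3| = 6.85 Hz.

6.85 Hz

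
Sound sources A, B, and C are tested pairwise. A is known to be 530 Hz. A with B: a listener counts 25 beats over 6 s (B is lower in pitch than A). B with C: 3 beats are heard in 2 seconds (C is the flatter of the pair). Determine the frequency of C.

524.3333 Hz

A–B: Beat frequency = 25/6 = 4.1667 Hz.
B is below A, so f_B = 530 − 4.1667 = 525.8333 Hz.
B–C: Beat frequency = 3/2 = 1.5 Hz.
C is below B, so f_C = 525.8333 − 1.5 = 524.3333 Hz.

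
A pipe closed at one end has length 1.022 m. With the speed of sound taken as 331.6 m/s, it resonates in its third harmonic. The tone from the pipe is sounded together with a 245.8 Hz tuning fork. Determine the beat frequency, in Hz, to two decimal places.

2.45 Hz

Closed pipe (odd harmonics): f_n = n·v/(4L) = 3·331.6/(4·1.022) = 243.3464 Hz.
f_beat = |243.3464 − 245.8| = 2.45 Hz.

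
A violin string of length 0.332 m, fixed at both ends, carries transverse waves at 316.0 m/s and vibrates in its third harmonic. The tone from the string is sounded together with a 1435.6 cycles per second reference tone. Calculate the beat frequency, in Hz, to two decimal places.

For a string fixed at both ends, f_n = n·v/(2L) = 3·316.0/(2·0.332) = 1427.7108 Hz.
f_beat = |1427.7108 − 1435.6| = 7.89 Hz.

7.89 Hz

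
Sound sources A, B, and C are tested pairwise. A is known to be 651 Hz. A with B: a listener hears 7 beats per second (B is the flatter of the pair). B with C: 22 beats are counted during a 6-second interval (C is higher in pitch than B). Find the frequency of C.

647.6667 Hz

B is below A, so f_B = 651 − 7 = 644 Hz.
B–C: Beat frequency = 22/6 = 3.6667 Hz.
C is above B, so f_C = 644 + 3.6667 = 647.6667 Hz.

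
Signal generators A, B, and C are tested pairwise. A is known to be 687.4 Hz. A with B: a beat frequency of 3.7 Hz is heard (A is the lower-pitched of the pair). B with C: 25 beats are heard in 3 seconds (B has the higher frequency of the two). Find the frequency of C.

B is above A, so f_B = 687.4 + 3.7 = 691.1 Hz.
B–C: Beat frequency = 25/3 = 8.3333 Hz.
C is below B, so f_C = 691.1 − 8.3333 = 682.7667 Hz.

682.7667 Hz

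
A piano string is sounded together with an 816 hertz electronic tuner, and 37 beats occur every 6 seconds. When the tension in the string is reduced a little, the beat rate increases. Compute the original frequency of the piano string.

809.8333 Hz

Beat frequency = 37/6 = 6.1667 Hz.
|f − 816| = 6.1667, so the piano string was at either 809.8333 Hz or 822.1667 Hz.
Lower tension means lower frequency; the adjustment lowers the piano string's frequency.
The beat rate rose, so the adjustment moved the piano string further from 816 Hz — it was already below the reference.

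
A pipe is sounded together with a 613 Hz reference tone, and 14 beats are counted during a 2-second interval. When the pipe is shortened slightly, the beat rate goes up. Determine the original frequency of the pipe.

620 Hz

Beat frequency = 14/2 = 7 Hz.
|f − 613| = 7, so the pipe was at either 606 Hz or 620 Hz.
A shorter pipe has a higher fundamental; the adjustment raises the pipe's frequency.
The beat rate rose, so the adjustment moved the pipe further from 613 Hz — it was already above the reference.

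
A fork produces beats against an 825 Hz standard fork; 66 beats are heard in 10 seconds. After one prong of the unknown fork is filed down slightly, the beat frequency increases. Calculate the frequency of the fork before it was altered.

831.6 Hz

Beat frequency = 66/10 = 6.6 Hz.
|f − 825| = 6.6, so the fork was at either 818.4 Hz or 831.6 Hz.
Filing a prong removes mass and raises the fork's frequency; the adjustment raises the fork's frequency.
The beat rate rose, so the adjustment moved the fork further from 825 Hz — it was already above the reference.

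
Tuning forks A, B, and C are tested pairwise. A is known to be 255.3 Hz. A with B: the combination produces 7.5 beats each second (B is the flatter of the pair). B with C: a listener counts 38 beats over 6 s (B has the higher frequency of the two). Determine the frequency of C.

B is below A, so f_B = 255.3 − 7.5 = 247.8 Hz.
B–C: Beat frequency = 38/6 = 6.3333 Hz.
C is below B, so f_C = 247.8 − 6.3333 = 241.4667 Hz.

241.4667 Hz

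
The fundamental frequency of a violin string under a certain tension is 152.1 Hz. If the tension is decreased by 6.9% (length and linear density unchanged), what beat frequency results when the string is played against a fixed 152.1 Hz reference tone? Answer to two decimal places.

5.34 Hz

For a string, f ∝ √T, so the new frequency is 152.1·√0.931 = 146.7588 Hz.
f_beat = |146.7588 − 152.1| = 5.34 Hz.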